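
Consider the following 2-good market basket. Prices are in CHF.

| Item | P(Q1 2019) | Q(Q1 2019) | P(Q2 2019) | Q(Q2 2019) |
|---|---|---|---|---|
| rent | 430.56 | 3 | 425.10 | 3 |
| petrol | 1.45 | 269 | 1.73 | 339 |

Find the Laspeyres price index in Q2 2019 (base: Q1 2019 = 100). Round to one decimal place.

Laspeyres price index uses base-period quantities as weights.
ΣP(Q2 2019)·Q(Q1 2019) = 425.10×3 + 1.73×269 = 1275.3 + 465.37 = 1740.67
ΣP(Q1 2019)·Q(Q1 2019) = 430.56×3 + 1.45×269 = 1291.68 + 390.05 = 1681.73
Index = 1740.67 / 1681.73 × 100 = 103.5047

103.5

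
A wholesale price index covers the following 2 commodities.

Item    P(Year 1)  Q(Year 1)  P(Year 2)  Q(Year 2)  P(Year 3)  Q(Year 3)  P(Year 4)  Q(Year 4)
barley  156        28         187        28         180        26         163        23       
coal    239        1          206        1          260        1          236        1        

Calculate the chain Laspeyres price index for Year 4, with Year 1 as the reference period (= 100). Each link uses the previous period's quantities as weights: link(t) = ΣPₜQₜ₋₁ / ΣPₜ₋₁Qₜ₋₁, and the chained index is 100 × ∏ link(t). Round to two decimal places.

Link Year 1→Year 2:
ΣP(Year 2)Q(Year 1) = 187×28 + 206×1 = 5236 + 206 = 5442
ΣP(Year 1)Q(Year 1) = 156×28 + 239×1 = 4368 + 239 = 4607
link = 5442/4607 = 1.181246
Link Year 2→Year 3:
ΣP(Year 3)Q(Year 2) = 180×28 + 260×1 = 5040 + 260 = 5300
ΣP(Year 2)Q(Year 2) = 187×28 + 206×1 = 5236 + 206 = 5442
link = 5300/5442 = 0.973907
Link Year 3→Year 4:
ΣP(Year 4)Q(Year 3) = 163×26 + 236×1 = 4238 + 236 = 4474
ΣP(Year 3)Q(Year 3) = 180×26 + 260×1 = 4680 + 260 = 4940
link = 4474/4940 = 0.905668
Chained index = 100 × 1.181246 × 0.973907 × 0.905668 = 104.1902

104.19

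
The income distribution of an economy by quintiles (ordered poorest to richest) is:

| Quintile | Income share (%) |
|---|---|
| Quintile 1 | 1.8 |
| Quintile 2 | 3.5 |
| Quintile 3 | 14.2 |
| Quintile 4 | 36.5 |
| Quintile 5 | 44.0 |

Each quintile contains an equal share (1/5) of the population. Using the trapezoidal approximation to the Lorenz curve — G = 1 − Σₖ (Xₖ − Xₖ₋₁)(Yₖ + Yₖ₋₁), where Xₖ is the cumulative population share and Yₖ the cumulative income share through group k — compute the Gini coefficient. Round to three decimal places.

0.470

Cumulative income shares Yₖ: 0.0180, 0.0530, 0.1950, 0.5600, 1.0000
Σ (Xₖ−Xₖ₋₁)(Yₖ+Yₖ₋₁) = (1/5)(0.0180+0.0000) + (1/5)(0.0530+0.0180) + (1/5)(0.1950+0.0530) + (1/5)(0.5600+0.1950) + (1/5)(1.0000+0.5600)
  = 0.0036 + 0.0142 + 0.0496 + 0.1510 + 0.3120 = 0.5304
G = 1 − 0.5304 = 0.4696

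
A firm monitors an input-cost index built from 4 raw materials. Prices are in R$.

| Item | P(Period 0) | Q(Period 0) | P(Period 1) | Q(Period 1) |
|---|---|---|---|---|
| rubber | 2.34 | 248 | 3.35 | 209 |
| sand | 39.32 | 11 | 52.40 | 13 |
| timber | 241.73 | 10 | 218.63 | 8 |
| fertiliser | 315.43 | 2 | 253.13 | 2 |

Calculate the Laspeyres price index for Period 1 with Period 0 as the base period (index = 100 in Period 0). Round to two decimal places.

Laspeyres price index uses base-period quantities as weights.
ΣP(Period 1)·Q(Period 0) = 3.35×248 + 52.40×11 + 218.63×10 + 253.13×2 = 830.8 + 576.4 + 2186.3 + 506.26 = 4099.76
ΣP(Period 0)·Q(Period 0) = 2.34×248 + 39.32×11 + 241.73×10 + 315.43×2 = 580.32 + 432.52 + 2417.3 + 630.86 = 4061
Index = 4099.76 / 4061 × 100 = 100.9544

100.95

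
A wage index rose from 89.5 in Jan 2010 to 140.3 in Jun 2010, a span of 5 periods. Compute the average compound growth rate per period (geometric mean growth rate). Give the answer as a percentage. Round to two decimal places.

9.41%

Growth factor = (140.3/89.5)^(1/5) = (1.567598)^(1/5) = 1.094075
Growth rate = 1.094075 − 1 = 0.094075 = 9.4075%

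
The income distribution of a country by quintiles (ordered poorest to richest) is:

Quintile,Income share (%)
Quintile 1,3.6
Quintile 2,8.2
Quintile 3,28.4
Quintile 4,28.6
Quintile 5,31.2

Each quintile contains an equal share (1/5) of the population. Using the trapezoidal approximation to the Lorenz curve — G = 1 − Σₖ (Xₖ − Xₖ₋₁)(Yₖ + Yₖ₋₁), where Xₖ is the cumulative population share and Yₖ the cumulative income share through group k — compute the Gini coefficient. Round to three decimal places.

0.302

Cumulative income shares Yₖ: 0.0360, 0.1180, 0.4020, 0.6880, 1.0000
Σ (Xₖ−Xₖ₋₁)(Yₖ+Yₖ₋₁) = (1/5)(0.0360+0.0000) + (1/5)(0.1180+0.0360) + (1/5)(0.4020+0.1180) + (1/5)(0.6880+0.4020) + (1/5)(1.0000+0.6880)
  = 0.0072 + 0.0308 + 0.1040 + 0.2180 + 0.3376 = 0.6976
G = 1 − 0.6976 = 0.3024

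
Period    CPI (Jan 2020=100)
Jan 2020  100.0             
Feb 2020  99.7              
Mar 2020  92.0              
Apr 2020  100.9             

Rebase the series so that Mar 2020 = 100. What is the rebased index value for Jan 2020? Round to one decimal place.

Rebased(Jan 2020) = 100.0 / 92.0 × 100 = 108.6957

108.7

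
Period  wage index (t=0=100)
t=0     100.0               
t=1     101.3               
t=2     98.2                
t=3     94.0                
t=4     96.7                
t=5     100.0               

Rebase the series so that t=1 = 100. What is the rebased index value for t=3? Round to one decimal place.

92.8

Rebased(t=3) = 94.0 / 101.3 × 100 = 92.7937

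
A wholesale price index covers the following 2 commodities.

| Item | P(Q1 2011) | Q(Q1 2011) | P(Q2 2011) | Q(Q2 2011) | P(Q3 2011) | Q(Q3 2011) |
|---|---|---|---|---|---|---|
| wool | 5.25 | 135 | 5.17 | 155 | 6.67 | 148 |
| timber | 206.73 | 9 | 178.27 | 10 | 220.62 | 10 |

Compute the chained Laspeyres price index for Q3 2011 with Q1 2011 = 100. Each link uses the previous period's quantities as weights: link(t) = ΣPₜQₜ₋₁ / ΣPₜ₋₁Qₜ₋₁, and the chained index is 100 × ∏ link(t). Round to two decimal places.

Link Q1 2011→Q2 2011:
ΣP(Q2 2011)Q(Q1 2011) = 5.17×135 + 178.27×9 = 697.95 + 1604.43 = 2302.38
ΣP(Q1 2011)Q(Q1 2011) = 5.25×135 + 206.73×9 = 708.75 + 1860.57 = 2569.32
link = 2302.38/2569.32 = 0.896105
Link Q2 2011→Q3 2011:
ΣP(Q3 2011)Q(Q2 2011) = 6.67×155 + 220.62×10 = 1033.85 + 2206.2 = 3240.05
ΣP(Q2 2011)Q(Q2 2011) = 5.17×155 + 178.27×10 = 801.35 + 1782.7 = 2584.05
link = 3240.05/2584.05 = 1.253865
Chained index = 100 × 0.896105 × 1.253865 = 112.3595

112.36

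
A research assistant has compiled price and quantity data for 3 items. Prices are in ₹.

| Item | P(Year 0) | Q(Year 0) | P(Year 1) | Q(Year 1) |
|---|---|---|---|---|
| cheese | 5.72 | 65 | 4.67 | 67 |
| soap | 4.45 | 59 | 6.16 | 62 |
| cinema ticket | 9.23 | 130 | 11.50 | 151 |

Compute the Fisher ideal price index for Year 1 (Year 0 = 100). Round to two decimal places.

Laspeyres component (base-period weights):
ΣP(Year 1)Q(Year 0) = 4.67×65 + 6.16×59 + 11.50×130 = 303.55 + 363.44 + 1495 = 2161.99
ΣP(Year 0)Q(Year 0) = 5.72×65 + 4.45×59 + 9.23×130 = 371.8 + 262.55 + 1199.9 = 1834.25
L = 2161.99 / 1834.25 × 100 = 117.8678
Paasche component (current-period weights):
ΣP(Year 1)Q(Year 1) = 4.67×67 + 6.16×62 + 11.50×151 = 312.89 + 381.92 + 1736.5 = 2431.31
ΣP(Year 0)Q(Year 1) = 5.72×67 + 4.45×62 + 9.23×151 = 383.24 + 275.9 + 1393.73 = 2052.87
P = 2431.31 / 2052.87 × 100 = 118.4347
Fisher = √(L × P) = √(117.8678 × 118.4347) = 118.1509

118.15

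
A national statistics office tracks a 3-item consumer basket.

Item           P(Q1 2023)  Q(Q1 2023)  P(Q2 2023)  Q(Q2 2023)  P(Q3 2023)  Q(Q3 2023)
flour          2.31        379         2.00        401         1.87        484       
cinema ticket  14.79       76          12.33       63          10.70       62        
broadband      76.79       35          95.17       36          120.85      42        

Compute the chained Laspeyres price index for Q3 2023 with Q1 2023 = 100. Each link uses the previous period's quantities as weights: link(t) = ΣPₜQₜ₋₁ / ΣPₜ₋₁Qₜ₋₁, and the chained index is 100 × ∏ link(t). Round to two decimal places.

123.72

Link Q1 2023→Q2 2023:
ΣP(Q2 2023)Q(Q1 2023) = 2.00×379 + 12.33×76 + 95.17×35 = 758 + 937.08 + 3330.95 = 5026.03
ΣP(Q1 2023)Q(Q1 2023) = 2.31×379 + 14.79×76 + 76.79×35 = 875.49 + 1124.04 + 2687.65 = 4687.18
link = 5026.03/4687.18 = 1.072293
Link Q2 2023→Q3 2023:
ΣP(Q3 2023)Q(Q2 2023) = 1.87×401 + 10.70×63 + 120.85×36 = 749.87 + 674.1 + 4350.6 = 5774.57
ΣP(Q2 2023)Q(Q2 2023) = 2.00×401 + 12.33×63 + 95.17×36 = 802 + 776.79 + 3426.12 = 5004.91
link = 5774.57/5004.91 = 1.153781
Chained index = 100 × 1.072293 × 1.153781 = 123.7191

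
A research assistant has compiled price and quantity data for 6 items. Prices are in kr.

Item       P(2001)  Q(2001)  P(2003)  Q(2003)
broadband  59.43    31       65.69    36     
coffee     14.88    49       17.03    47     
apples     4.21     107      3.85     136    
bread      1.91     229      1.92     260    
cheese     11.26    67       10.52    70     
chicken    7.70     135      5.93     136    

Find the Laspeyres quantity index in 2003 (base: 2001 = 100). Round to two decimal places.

109.33

Laspeyres quantity index uses base-period prices as weights.
ΣP(2001)·Q(2003) = 59.43×36 + 14.88×47 + 4.21×136 + 1.91×260 + 11.26×70 + 7.70×136 = 2139.48 + 699.36 + 572.56 + 496.6 + 788.2 + 1047.2 = 5743.4
ΣP(2001)·Q(2001) = 59.43×31 + 14.88×49 + 4.21×107 + 1.91×229 + 11.26×67 + 7.70×135 = 1842.33 + 729.12 + 450.47 + 437.39 + 754.42 + 1039.5 = 5253.23
Index = 5743.4 / 5253.23 × 100 = 109.3308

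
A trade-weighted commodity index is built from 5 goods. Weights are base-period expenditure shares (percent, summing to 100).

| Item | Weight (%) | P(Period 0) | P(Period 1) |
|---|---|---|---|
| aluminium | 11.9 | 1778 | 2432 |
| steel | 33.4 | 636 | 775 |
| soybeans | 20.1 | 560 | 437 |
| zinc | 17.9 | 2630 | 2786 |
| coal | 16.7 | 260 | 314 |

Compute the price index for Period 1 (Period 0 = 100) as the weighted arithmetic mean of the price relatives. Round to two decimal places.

111.79

aluminium: 11.9 × (2432/1778) = 11.9 × 1.367829 = 16.2772
steel: 33.4 × (775/636) = 33.4 × 1.218553 = 40.6997
soybeans: 20.1 × (437/560) = 20.1 × 0.780357 = 15.6852
zinc: 17.9 × (2786/2630) = 17.9 × 1.059316 = 18.9617
coal: 16.7 × (314/260) = 16.7 × 1.207692 = 20.1685
Index = Σ wᵢ·(p₁ᵢ/p₀ᵢ) = 16.2772 + 40.6997 + 15.6852 + 18.9617 + 20.1685 = 111.7922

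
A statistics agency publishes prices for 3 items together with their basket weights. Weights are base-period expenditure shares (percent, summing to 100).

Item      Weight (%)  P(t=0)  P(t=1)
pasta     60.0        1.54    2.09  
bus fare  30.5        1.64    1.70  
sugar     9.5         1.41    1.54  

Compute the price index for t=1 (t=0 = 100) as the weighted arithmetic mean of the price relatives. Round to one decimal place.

pasta: 60.0 × (2.09/1.54) = 60.0 × 1.357143 = 81.4286
bus fare: 30.5 × (1.70/1.64) = 30.5 × 1.036585 = 31.6159
sugar: 9.5 × (1.54/1.41) = 9.5 × 1.092199 = 10.3759
Index = Σ wᵢ·(p₁ᵢ/p₀ᵢ) = 81.4286 + 31.6159 + 10.3759 = 123.4203

123.4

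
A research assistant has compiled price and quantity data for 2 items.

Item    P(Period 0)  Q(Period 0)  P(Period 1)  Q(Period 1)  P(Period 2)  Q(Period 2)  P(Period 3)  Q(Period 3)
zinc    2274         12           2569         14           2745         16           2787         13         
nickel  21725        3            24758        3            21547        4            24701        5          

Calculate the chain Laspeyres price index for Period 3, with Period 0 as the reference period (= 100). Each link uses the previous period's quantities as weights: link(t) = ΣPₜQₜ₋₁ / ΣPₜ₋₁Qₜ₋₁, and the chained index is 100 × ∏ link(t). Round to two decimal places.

Link Period 0→Period 1:
ΣP(Period 1)Q(Period 0) = 2569×12 + 24758×3 = 30828 + 74274 = 105102
ΣP(Period 0)Q(Period 0) = 2274×12 + 21725×3 = 27288 + 65175 = 92463
link = 105102/92463 = 1.136693
Link Period 1→Period 2:
ΣP(Period 2)Q(Period 1) = 2745×14 + 21547×3 = 38430 + 64641 = 103071
ΣP(Period 1)Q(Period 1) = 2569×14 + 24758×3 = 35966 + 74274 = 110240
link = 103071/110240 = 0.934969
Link Period 2→Period 3:
ΣP(Period 3)Q(Period 2) = 2787×16 + 24701×4 = 44592 + 98804 = 143396
ΣP(Period 2)Q(Period 2) = 2745×16 + 21547×4 = 43920 + 86188 = 130108
link = 143396/130108 = 1.102131
Chained index = 100 × 1.136693 × 0.934969 × 1.102131 = 117.1314

117.13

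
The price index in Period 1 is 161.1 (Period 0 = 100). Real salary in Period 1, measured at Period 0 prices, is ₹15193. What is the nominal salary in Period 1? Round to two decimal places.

Nominal = Real × (Index/100) = 15193 × (161.1/100)
        = 15193 × 1.611 = 24475.9230

24475.92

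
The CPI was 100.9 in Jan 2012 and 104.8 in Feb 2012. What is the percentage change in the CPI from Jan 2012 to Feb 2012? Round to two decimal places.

3.87%

Change = (104.8 − 100.9) / 100.9 × 100
       = 3.9 / 100.9 × 100 = 3.8652%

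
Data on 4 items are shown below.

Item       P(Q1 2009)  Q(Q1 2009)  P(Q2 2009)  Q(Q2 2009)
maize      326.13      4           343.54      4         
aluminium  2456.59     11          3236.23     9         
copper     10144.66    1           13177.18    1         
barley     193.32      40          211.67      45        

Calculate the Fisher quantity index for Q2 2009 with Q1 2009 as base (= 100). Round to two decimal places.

Laspeyres component (base-period weights):
ΣP(Q1 2009)Q(Q2 2009) = 326.13×4 + 2456.59×9 + 10144.66×1 + 193.32×45 = 1304.52 + 22109.31 + 10144.66 + 8699.4 = 42257.89
ΣP(Q1 2009)Q(Q1 2009) = 326.13×4 + 2456.59×11 + 10144.66×1 + 193.32×40 = 1304.52 + 27022.49 + 10144.66 + 7732.8 = 46204.47
L = 42257.89 / 46204.47 × 100 = 91.4584
Paasche component (current-period weights):
ΣP(Q2 2009)Q(Q2 2009) = 343.54×4 + 3236.23×9 + 13177.18×1 + 211.67×45 = 1374.16 + 29126.07 + 13177.18 + 9525.15 = 53202.56
ΣP(Q2 2009)Q(Q1 2009) = 343.54×4 + 3236.23×11 + 13177.18×1 + 211.67×40 = 1374.16 + 35598.53 + 13177.18 + 8466.8 = 58616.67
P = 53202.56 / 58616.67 × 100 = 90.7635
Fisher = √(L × P) = √(91.4584 × 90.7635) = 91.1103

91.11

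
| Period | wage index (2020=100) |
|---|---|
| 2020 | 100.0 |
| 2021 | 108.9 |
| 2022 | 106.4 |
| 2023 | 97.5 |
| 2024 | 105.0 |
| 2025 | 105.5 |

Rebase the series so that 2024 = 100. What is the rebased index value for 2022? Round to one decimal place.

101.3

Rebased(2022) = 106.4 / 105.0 × 100 = 101.3333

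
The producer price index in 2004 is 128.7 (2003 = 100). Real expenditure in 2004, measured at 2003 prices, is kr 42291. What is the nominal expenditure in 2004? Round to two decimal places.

54428.52

Nominal = Real × (Index/100) = 42291 × (128.7/100)
        = 42291 × 1.287 = 54428.5170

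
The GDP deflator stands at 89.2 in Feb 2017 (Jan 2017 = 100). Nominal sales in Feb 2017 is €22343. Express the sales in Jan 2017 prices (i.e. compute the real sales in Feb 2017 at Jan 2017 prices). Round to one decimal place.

Real = Nominal ÷ (Index/100) = 22343 ÷ (89.2/100)
     = 22343 ÷ 0.892 = 25048.2063

25048.2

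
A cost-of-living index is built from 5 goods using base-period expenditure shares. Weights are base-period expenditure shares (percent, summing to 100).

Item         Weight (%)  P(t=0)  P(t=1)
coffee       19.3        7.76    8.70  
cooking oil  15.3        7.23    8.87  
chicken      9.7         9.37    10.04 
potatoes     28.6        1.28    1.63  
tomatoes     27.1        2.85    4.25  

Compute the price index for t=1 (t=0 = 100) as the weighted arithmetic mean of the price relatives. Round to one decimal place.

127.6

coffee: 19.3 × (8.70/7.76) = 19.3 × 1.121134 = 21.6379
cooking oil: 15.3 × (8.87/7.23) = 15.3 × 1.226833 = 18.7705
chicken: 9.7 × (10.04/9.37) = 9.7 × 1.071505 = 10.3936
potatoes: 28.6 × (1.63/1.28) = 28.6 × 1.273438 = 36.4203
tomatoes: 27.1 × (4.25/2.85) = 27.1 × 1.491228 = 40.4123
Index = Σ wᵢ·(p₁ᵢ/p₀ᵢ) = 21.6379 + 18.7705 + 10.3936 + 36.4203 + 40.4123 = 127.6346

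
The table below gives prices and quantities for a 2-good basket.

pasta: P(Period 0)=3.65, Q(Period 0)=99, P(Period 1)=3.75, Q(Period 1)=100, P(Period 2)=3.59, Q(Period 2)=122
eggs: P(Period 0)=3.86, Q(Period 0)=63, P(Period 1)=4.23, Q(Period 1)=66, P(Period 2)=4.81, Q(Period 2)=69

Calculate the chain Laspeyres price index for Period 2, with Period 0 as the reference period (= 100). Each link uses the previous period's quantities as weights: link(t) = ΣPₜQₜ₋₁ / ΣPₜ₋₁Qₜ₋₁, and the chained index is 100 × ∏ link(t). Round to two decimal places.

109.09

Link Period 0→Period 1:
ΣP(Period 1)Q(Period 0) = 3.75×99 + 4.23×63 = 371.25 + 266.49 = 637.74
ΣP(Period 0)Q(Period 0) = 3.65×99 + 3.86×63 = 361.35 + 243.18 = 604.53
link = 637.74/604.53 = 1.054935
Link Period 1→Period 2:
ΣP(Period 2)Q(Period 1) = 3.59×100 + 4.81×66 = 359 + 317.46 = 676.46
ΣP(Period 1)Q(Period 1) = 3.75×100 + 4.23×66 = 375 + 279.18 = 654.18
link = 676.46/654.18 = 1.034058
Chained index = 100 × 1.054935 × 1.034058 = 109.0864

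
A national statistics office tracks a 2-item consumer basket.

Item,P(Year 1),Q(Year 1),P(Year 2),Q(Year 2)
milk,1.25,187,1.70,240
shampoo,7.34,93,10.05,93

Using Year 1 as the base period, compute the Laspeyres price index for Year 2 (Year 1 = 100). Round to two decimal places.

Laspeyres price index uses base-period quantities as weights.
ΣP(Year 2)·Q(Year 1) = 1.70×187 + 10.05×93 = 317.9 + 934.65 = 1252.55
ΣP(Year 1)·Q(Year 1) = 1.25×187 + 7.34×93 = 233.75 + 682.62 = 916.37
Index = 1252.55 / 916.37 × 100 = 136.6861

136.69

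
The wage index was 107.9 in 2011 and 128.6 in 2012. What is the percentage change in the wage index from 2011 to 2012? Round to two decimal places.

19.18%

Change = (128.6 − 107.9) / 107.9 × 100
       = 20.7 / 107.9 × 100 = 19.1844%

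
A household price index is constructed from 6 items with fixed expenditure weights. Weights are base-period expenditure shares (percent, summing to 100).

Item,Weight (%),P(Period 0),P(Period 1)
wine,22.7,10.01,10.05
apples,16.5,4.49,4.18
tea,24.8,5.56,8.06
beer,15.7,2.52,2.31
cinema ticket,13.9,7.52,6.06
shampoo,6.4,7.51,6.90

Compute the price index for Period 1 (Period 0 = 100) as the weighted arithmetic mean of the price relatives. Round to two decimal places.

105.58

wine: 22.7 × (10.05/10.01) = 22.7 × 1.003996 = 22.7907
apples: 16.5 × (4.18/4.49) = 16.5 × 0.930958 = 15.3608
tea: 24.8 × (8.06/5.56) = 24.8 × 1.449640 = 35.9511
beer: 15.7 × (2.31/2.52) = 15.7 × 0.916667 = 14.3917
cinema ticket: 13.9 × (6.06/7.52) = 13.9 × 0.805851 = 11.2013
shampoo: 6.4 × (6.90/7.51) = 6.4 × 0.918775 = 5.8802
Index = Σ wᵢ·(p₁ᵢ/p₀ᵢ) = 22.7907 + 15.3608 + 35.9511 + 14.3917 + 11.2013 + 5.8802 = 105.5757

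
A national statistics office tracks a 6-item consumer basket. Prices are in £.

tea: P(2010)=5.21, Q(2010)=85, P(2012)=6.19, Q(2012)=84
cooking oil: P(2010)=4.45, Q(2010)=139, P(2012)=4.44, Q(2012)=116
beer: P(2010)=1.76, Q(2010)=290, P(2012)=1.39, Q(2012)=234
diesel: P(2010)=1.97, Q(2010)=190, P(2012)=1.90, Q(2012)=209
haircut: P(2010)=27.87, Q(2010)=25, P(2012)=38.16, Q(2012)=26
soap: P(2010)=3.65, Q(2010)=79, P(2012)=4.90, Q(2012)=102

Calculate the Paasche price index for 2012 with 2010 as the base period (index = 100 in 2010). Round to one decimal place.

Paasche price index uses current-period quantities as weights.
ΣP(2012)·Q(2012) = 6.19×84 + 4.44×116 + 1.39×234 + 1.90×209 + 38.16×26 + 4.90×102 = 519.96 + 515.04 + 325.26 + 397.1 + 992.16 + 499.8 = 3249.32
ΣP(2010)·Q(2012) = 5.21×84 + 4.45×116 + 1.76×234 + 1.97×209 + 27.87×26 + 3.65×102 = 437.64 + 516.2 + 411.84 + 411.73 + 724.62 + 372.3 = 2874.33
Index = 3249.32 / 2874.33 × 100 = 113.0462

113.0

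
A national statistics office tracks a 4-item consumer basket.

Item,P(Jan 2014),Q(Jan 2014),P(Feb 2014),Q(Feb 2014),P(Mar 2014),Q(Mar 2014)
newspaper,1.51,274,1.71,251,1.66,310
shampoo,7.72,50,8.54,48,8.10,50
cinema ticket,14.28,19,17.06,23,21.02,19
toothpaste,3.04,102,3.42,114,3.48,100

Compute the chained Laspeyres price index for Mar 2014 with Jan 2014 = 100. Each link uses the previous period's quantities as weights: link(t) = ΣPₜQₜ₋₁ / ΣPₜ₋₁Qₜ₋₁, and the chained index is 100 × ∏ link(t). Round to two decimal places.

Link Jan 2014→Feb 2014:
ΣP(Feb 2014)Q(Jan 2014) = 1.71×274 + 8.54×50 + 17.06×19 + 3.42×102 = 468.54 + 427 + 324.14 + 348.84 = 1568.52
ΣP(Jan 2014)Q(Jan 2014) = 1.51×274 + 7.72×50 + 14.28×19 + 3.04×102 = 413.74 + 386 + 271.32 + 310.08 = 1381.14
link = 1568.52/1381.14 = 1.135671
Link Feb 2014→Mar 2014:
ΣP(Mar 2014)Q(Feb 2014) = 1.66×251 + 8.10×48 + 21.02×23 + 3.48×114 = 416.66 + 388.8 + 483.46 + 396.72 = 1685.64
ΣP(Feb 2014)Q(Feb 2014) = 1.71×251 + 8.54×48 + 17.06×23 + 3.42×114 = 429.21 + 409.92 + 392.38 + 389.88 = 1621.39
link = 1685.64/1621.39 = 1.039626
Chained index = 100 × 1.135671 × 1.039626 = 118.0673

118.07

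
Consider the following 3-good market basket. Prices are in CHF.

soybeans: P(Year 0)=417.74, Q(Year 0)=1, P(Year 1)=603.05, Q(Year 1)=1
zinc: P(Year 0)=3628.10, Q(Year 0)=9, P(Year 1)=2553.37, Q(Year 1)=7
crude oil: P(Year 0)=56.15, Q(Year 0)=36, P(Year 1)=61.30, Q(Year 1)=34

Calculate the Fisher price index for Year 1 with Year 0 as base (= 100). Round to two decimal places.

73.83

Laspeyres component (base-period weights):
ΣP(Year 1)Q(Year 0) = 603.05×1 + 2553.37×9 + 61.30×36 = 603.05 + 22980.33 + 2206.8 = 25790.18
ΣP(Year 0)Q(Year 0) = 417.74×1 + 3628.10×9 + 56.15×36 = 417.74 + 32652.9 + 2021.4 = 35092.04
L = 25790.18 / 35092.04 × 100 = 73.4930
Paasche component (current-period weights):
ΣP(Year 1)Q(Year 1) = 603.05×1 + 2553.37×7 + 61.30×34 = 603.05 + 17873.59 + 2084.2 = 20560.84
ΣP(Year 0)Q(Year 1) = 417.74×1 + 3628.10×7 + 56.15×34 = 417.74 + 25396.7 + 1909.1 = 27723.54
P = 20560.84 / 27723.54 × 100 = 74.1638
Fisher = √(L × P) = √(73.4930 × 74.1638) = 73.8276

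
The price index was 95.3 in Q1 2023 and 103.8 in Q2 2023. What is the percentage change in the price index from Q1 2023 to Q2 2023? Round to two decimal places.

Change = (103.8 − 95.3) / 95.3 × 100
       = 8.5 / 95.3 × 100 = 8.9192%

8.92%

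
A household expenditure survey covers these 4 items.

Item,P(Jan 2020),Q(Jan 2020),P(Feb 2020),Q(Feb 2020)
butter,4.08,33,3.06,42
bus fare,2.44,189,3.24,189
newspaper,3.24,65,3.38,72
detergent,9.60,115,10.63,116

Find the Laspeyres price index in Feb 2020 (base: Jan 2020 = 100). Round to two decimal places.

112.83

Laspeyres price index uses base-period quantities as weights.
ΣP(Feb 2020)·Q(Jan 2020) = 3.06×33 + 3.24×189 + 3.38×65 + 10.63×115 = 100.98 + 612.36 + 219.7 + 1222.45 = 2155.49
ΣP(Jan 2020)·Q(Jan 2020) = 4.08×33 + 2.44×189 + 3.24×65 + 9.60×115 = 134.64 + 461.16 + 210.6 + 1104 = 1910.4
Index = 2155.49 / 1910.4 × 100 = 112.8293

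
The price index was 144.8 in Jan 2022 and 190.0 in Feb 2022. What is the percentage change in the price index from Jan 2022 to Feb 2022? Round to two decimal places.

Change = (190.0 − 144.8) / 144.8 × 100
       = 45.2 / 144.8 × 100 = 31.2155%

31.22%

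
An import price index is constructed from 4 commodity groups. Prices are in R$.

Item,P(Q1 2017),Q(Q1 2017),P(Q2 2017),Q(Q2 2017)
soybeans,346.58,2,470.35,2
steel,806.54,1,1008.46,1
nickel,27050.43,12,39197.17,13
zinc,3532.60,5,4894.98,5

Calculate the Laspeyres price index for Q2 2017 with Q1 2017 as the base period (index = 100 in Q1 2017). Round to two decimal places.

Laspeyres price index uses base-period quantities as weights.
ΣP(Q2 2017)·Q(Q1 2017) = 470.35×2 + 1008.46×1 + 39197.17×12 + 4894.98×5 = 940.7 + 1008.46 + 470366.04 + 24474.9 = 496790.1
ΣP(Q1 2017)·Q(Q1 2017) = 346.58×2 + 806.54×1 + 27050.43×12 + 3532.60×5 = 693.16 + 806.54 + 324605.16 + 17663 = 343767.86
Index = 496790.1 / 343767.86 × 100 = 144.5132

144.51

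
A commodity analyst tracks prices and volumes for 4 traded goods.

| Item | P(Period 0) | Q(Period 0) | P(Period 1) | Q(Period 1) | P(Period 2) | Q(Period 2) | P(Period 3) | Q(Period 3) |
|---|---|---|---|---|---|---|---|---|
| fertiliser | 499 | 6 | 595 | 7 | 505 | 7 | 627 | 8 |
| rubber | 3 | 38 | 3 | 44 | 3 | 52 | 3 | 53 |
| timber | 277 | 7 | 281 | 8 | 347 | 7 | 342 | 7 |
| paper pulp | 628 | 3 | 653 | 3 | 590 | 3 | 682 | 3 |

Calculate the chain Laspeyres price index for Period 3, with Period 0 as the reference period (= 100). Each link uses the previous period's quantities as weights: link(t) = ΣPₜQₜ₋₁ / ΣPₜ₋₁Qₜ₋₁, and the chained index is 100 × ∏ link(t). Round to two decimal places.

120.76

Link Period 0→Period 1:
ΣP(Period 1)Q(Period 0) = 595×6 + 3×38 + 281×7 + 653×3 = 3570 + 114 + 1967 + 1959 = 7610
ΣP(Period 0)Q(Period 0) = 499×6 + 3×38 + 277×7 + 628×3 = 2994 + 114 + 1939 + 1884 = 6931
link = 7610/6931 = 1.097966
Link Period 1→Period 2:
ΣP(Period 2)Q(Period 1) = 505×7 + 3×44 + 347×8 + 590×3 = 3535 + 132 + 2776 + 1770 = 8213
ΣP(Period 1)Q(Period 1) = 595×7 + 3×44 + 281×8 + 653×3 = 4165 + 132 + 2248 + 1959 = 8504
link = 8213/8504 = 0.965781
Link Period 2→Period 3:
ΣP(Period 3)Q(Period 2) = 627×7 + 3×52 + 342×7 + 682×3 = 4389 + 156 + 2394 + 2046 = 8985
ΣP(Period 2)Q(Period 2) = 505×7 + 3×52 + 347×7 + 590×3 = 3535 + 156 + 2429 + 1770 = 7890
link = 8985/7890 = 1.138783
Chained index = 100 × 1.097966 × 0.965781 × 1.138783 = 120.7559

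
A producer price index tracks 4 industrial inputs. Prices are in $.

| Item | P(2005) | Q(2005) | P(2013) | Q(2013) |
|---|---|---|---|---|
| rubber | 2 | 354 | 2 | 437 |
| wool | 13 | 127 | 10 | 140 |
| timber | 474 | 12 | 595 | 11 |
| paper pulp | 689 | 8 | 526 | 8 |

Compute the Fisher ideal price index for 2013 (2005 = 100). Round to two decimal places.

97.67

Laspeyres component (base-period weights):
ΣP(2013)Q(2005) = 2×354 + 10×127 + 595×12 + 526×8 = 708 + 1270 + 7140 + 4208 = 13326
ΣP(2005)Q(2005) = 2×354 + 13×127 + 474×12 + 689×8 = 708 + 1651 + 5688 + 5512 = 13559
L = 13326 / 13559 × 100 = 98.2816
Paasche component (current-period weights):
ΣP(2013)Q(2013) = 2×437 + 10×140 + 595×11 + 526×8 = 874 + 1400 + 6545 + 4208 = 13027
ΣP(2005)Q(2013) = 2×437 + 13×140 + 474×11 + 689×8 = 874 + 1820 + 5214 + 5512 = 13420
P = 13027 / 13420 × 100 = 97.0715
Fisher = √(L × P) = √(98.2816 × 97.0715) = 97.6747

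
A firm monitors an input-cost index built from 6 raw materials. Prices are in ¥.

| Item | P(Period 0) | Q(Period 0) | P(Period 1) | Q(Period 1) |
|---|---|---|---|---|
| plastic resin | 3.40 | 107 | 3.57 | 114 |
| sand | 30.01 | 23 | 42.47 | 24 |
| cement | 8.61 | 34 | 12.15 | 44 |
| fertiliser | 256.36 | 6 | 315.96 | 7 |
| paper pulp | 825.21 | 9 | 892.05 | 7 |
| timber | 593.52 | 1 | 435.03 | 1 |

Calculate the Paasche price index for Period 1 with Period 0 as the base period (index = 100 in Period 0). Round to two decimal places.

112.44

Paasche price index uses current-period quantities as weights.
ΣP(Period 1)·Q(Period 1) = 3.57×114 + 42.47×24 + 12.15×44 + 315.96×7 + 892.05×7 + 435.03×1 = 406.98 + 1019.28 + 534.6 + 2211.72 + 6244.35 + 435.03 = 10851.96
ΣP(Period 0)·Q(Period 1) = 3.40×114 + 30.01×24 + 8.61×44 + 256.36×7 + 825.21×7 + 593.52×1 = 387.6 + 720.24 + 378.84 + 1794.52 + 5776.47 + 593.52 = 9651.19
Index = 10851.96 / 9651.19 × 100 = 112.4417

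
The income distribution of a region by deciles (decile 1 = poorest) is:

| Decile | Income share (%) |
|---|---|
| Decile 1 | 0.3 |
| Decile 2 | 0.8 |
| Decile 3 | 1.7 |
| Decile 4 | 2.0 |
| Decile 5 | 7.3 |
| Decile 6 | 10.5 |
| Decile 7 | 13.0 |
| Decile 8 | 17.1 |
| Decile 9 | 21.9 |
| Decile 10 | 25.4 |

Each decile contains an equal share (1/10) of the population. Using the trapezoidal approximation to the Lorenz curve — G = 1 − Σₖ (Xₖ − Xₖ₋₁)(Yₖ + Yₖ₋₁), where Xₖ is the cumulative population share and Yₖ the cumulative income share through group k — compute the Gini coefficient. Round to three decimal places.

0.487

Cumulative income shares Yₖ: 0.0030, 0.0110, 0.0280, 0.0480, 0.1210, 0.2260, 0.3560, 0.5270, 0.7460, 1.0000
Σ (Xₖ−Xₖ₋₁)(Yₖ+Yₖ₋₁) = (1/10)(0.0030+0.0000) + (1/10)(0.0110+0.0030) + (1/10)(0.0280+0.0110) + (1/10)(0.0480+0.0280) + (1/10)(0.1210+0.0480) + (1/10)(0.2260+0.1210) + (1/10)(0.3560+0.2260) + (1/10)(0.5270+0.3560) + (1/10)(0.7460+0.5270) + (1/10)(1.0000+0.7460)
  = 0.0003 + 0.0014 + 0.0039 + 0.0076 + 0.0169 + 0.0347 + 0.0582 + 0.0883 + 0.1273 + 0.1746 = 0.5132
G = 1 − 0.5132 = 0.4868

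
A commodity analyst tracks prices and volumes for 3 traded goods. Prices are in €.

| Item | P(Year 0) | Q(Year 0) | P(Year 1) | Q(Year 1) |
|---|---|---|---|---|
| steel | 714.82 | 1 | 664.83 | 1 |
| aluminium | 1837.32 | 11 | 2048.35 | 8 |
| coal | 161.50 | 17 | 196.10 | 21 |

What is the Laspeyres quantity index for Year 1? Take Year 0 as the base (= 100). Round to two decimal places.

79.44

Laspeyres quantity index uses base-period prices as weights.
ΣP(Year 0)·Q(Year 1) = 714.82×1 + 1837.32×8 + 161.50×21 = 714.82 + 14698.56 + 3391.5 = 18804.88
ΣP(Year 0)·Q(Year 0) = 714.82×1 + 1837.32×11 + 161.50×17 = 714.82 + 20210.52 + 2745.5 = 23670.84
Index = 18804.88 / 23670.84 × 100 = 79.4432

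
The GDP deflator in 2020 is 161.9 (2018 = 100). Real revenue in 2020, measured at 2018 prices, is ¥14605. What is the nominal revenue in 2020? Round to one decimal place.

23645.5

Nominal = Real × (Index/100) = 14605 × (161.9/100)
        = 14605 × 1.619 = 23645.4950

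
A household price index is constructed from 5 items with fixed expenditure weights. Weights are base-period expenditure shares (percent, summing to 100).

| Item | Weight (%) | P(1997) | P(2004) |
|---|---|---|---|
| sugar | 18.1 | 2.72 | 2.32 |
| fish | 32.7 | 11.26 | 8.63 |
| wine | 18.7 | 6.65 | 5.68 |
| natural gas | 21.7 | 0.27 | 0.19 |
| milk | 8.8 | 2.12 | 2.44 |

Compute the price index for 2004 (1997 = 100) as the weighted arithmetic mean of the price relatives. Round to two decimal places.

sugar: 18.1 × (2.32/2.72) = 18.1 × 0.852941 = 15.4382
fish: 32.7 × (8.63/11.26) = 32.7 × 0.766430 = 25.0623
wine: 18.7 × (5.68/6.65) = 18.7 × 0.854135 = 15.9723
natural gas: 21.7 × (0.19/0.27) = 21.7 × 0.703704 = 15.2704
milk: 8.8 × (2.44/2.12) = 8.8 × 1.150943 = 10.1283
Index = Σ wᵢ·(p₁ᵢ/p₀ᵢ) = 15.4382 + 25.0623 + 15.9723 + 15.2704 + 10.1283 = 81.8715

81.87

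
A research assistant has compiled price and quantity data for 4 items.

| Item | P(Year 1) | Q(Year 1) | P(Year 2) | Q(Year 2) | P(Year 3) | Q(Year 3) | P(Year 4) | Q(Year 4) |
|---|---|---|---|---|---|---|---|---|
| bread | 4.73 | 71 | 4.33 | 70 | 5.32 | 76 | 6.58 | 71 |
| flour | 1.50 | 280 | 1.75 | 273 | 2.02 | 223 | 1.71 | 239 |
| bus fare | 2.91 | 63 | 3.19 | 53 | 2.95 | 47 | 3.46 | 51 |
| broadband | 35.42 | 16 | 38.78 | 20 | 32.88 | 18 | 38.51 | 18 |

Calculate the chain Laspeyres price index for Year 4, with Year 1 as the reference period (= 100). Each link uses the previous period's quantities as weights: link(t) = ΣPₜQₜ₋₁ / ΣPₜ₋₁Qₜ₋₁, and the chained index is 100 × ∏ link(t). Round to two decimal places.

Link Year 1→Year 2:
ΣP(Year 2)Q(Year 1) = 4.33×71 + 1.75×280 + 3.19×63 + 38.78×16 = 307.43 + 490 + 200.97 + 620.48 = 1618.88
ΣP(Year 1)Q(Year 1) = 4.73×71 + 1.50×280 + 2.91×63 + 35.42×16 = 335.83 + 420 + 183.33 + 566.72 = 1505.88
link = 1618.88/1505.88 = 1.075039
Link Year 2→Year 3:
ΣP(Year 3)Q(Year 2) = 5.32×70 + 2.02×273 + 2.95×53 + 32.88×20 = 372.4 + 551.46 + 156.35 + 657.6 = 1737.81
ΣP(Year 2)Q(Year 2) = 4.33×70 + 1.75×273 + 3.19×53 + 38.78×20 = 303.1 + 477.75 + 169.07 + 775.6 = 1725.52
link = 1737.81/1725.52 = 1.007122
Link Year 3→Year 4:
ΣP(Year 4)Q(Year 3) = 6.58×76 + 1.71×223 + 3.46×47 + 38.51×18 = 500.08 + 381.33 + 162.62 + 693.18 = 1737.21
ΣP(Year 3)Q(Year 3) = 5.32×76 + 2.02×223 + 2.95×47 + 32.88×18 = 404.32 + 450.46 + 138.65 + 591.84 = 1585.27
link = 1737.21/1585.27 = 1.095845
Chained index = 100 × 1.075039 × 1.007122 × 1.095845 = 118.6467

118.65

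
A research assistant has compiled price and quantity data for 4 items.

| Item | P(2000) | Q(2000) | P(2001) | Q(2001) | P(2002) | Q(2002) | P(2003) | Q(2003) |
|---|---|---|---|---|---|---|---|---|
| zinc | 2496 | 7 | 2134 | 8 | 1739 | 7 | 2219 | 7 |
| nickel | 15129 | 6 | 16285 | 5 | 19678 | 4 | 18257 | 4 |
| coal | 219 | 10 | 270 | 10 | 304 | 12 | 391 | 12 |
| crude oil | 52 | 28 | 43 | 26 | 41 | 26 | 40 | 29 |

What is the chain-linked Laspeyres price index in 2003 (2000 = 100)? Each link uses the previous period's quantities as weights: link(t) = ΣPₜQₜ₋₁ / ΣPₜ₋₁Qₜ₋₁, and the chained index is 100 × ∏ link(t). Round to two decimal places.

116.89

Link 2000→2001:
ΣP(2001)Q(2000) = 2134×7 + 16285×6 + 270×10 + 43×28 = 14938 + 97710 + 2700 + 1204 = 116552
ΣP(2000)Q(2000) = 2496×7 + 15129×6 + 219×10 + 52×28 = 17472 + 90774 + 2190 + 1456 = 111892
link = 116552/111892 = 1.041647
Link 2001→2002:
ΣP(2002)Q(2001) = 1739×8 + 19678×5 + 304×10 + 41×26 = 13912 + 98390 + 3040 + 1066 = 116408
ΣP(2001)Q(2001) = 2134×8 + 16285×5 + 270×10 + 43×26 = 17072 + 81425 + 2700 + 1118 = 102315
link = 116408/102315 = 1.137741
Link 2002→2003:
ΣP(2003)Q(2002) = 2219×7 + 18257×4 + 391×12 + 40×26 = 15533 + 73028 + 4692 + 1040 = 94293
ΣP(2002)Q(2002) = 1739×7 + 19678×4 + 304×12 + 41×26 = 12173 + 78712 + 3648 + 1066 = 95599
link = 94293/95599 = 0.986339
Chained index = 100 × 1.041647 × 1.137741 × 0.986339 = 116.8935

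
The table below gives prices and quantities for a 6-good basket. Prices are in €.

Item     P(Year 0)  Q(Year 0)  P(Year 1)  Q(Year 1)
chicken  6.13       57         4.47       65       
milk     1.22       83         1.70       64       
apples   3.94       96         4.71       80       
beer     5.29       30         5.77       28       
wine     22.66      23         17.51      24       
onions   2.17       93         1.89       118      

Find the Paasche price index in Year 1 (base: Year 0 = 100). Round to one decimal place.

90.9

Paasche price index uses current-period quantities as weights.
ΣP(Year 1)·Q(Year 1) = 4.47×65 + 1.70×64 + 4.71×80 + 5.77×28 + 17.51×24 + 1.89×118 = 290.55 + 108.8 + 376.8 + 161.56 + 420.24 + 223.02 = 1580.97
ΣP(Year 0)·Q(Year 1) = 6.13×65 + 1.22×64 + 3.94×80 + 5.29×28 + 22.66×24 + 2.17×118 = 398.45 + 78.08 + 315.2 + 148.12 + 543.84 + 256.06 = 1739.75
Index = 1580.97 / 1739.75 × 100 = 90.8734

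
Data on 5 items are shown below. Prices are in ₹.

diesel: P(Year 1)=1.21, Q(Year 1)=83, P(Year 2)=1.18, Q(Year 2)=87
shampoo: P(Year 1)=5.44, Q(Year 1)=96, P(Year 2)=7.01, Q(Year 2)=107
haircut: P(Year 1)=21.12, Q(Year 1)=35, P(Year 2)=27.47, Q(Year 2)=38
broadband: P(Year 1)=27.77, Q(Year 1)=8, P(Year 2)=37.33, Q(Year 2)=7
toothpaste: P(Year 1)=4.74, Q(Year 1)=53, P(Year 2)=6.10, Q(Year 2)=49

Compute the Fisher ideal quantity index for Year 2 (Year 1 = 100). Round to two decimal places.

Laspeyres component (base-period weights):
ΣP(Year 1)Q(Year 2) = 1.21×87 + 5.44×107 + 21.12×38 + 27.77×7 + 4.74×49 = 105.27 + 582.08 + 802.56 + 194.39 + 232.26 = 1916.56
ΣP(Year 1)Q(Year 1) = 1.21×83 + 5.44×96 + 21.12×35 + 27.77×8 + 4.74×53 = 100.43 + 522.24 + 739.2 + 222.16 + 251.22 = 1835.25
L = 1916.56 / 1835.25 × 100 = 104.4305
Paasche component (current-period weights):
ΣP(Year 2)Q(Year 2) = 1.18×87 + 7.01×107 + 27.47×38 + 37.33×7 + 6.10×49 = 102.66 + 750.07 + 1043.86 + 261.31 + 298.9 = 2456.8
ΣP(Year 2)Q(Year 1) = 1.18×83 + 7.01×96 + 27.47×35 + 37.33×8 + 6.10×53 = 97.94 + 672.96 + 961.45 + 298.64 + 323.3 = 2354.29
P = 2456.8 / 2354.29 × 100 = 104.3542
Fisher = √(L × P) = √(104.4305 × 104.3542) = 104.3923

104.39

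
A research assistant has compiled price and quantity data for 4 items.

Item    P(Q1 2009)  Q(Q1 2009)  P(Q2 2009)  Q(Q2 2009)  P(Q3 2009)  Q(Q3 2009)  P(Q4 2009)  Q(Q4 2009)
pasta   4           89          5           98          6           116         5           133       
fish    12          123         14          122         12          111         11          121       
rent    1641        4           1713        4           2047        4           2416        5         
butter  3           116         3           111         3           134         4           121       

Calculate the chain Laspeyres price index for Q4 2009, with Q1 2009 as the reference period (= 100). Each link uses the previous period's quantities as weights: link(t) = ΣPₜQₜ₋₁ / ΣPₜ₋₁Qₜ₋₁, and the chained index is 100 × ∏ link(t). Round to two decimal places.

136.43

Link Q1 2009→Q2 2009:
ΣP(Q2 2009)Q(Q1 2009) = 5×89 + 14×123 + 1713×4 + 3×116 = 445 + 1722 + 6852 + 348 = 9367
ΣP(Q1 2009)Q(Q1 2009) = 4×89 + 12×123 + 1641×4 + 3×116 = 356 + 1476 + 6564 + 348 = 8744
link = 9367/8744 = 1.071249
Link Q2 2009→Q3 2009:
ΣP(Q3 2009)Q(Q2 2009) = 6×98 + 12×122 + 2047×4 + 3×111 = 588 + 1464 + 8188 + 333 = 10573
ΣP(Q2 2009)Q(Q2 2009) = 5×98 + 14×122 + 1713×4 + 3×111 = 490 + 1708 + 6852 + 333 = 9383
link = 10573/9383 = 1.126825
Link Q3 2009→Q4 2009:
ΣP(Q4 2009)Q(Q3 2009) = 5×116 + 11×111 + 2416×4 + 4×134 = 580 + 1221 + 9664 + 536 = 12001
ΣP(Q3 2009)Q(Q3 2009) = 6×116 + 12×111 + 2047×4 + 3×134 = 696 + 1332 + 8188 + 402 = 10618
link = 12001/10618 = 1.130251
Chained index = 100 × 1.071249 × 1.126825 × 1.130251 = 136.4337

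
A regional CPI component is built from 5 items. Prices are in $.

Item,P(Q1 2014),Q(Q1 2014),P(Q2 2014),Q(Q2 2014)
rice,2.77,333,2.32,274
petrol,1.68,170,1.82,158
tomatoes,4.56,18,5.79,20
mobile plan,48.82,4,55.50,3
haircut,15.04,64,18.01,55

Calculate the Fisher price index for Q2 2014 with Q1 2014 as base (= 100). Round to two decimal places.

Laspeyres component (base-period weights):
ΣP(Q2 2014)Q(Q1 2014) = 2.32×333 + 1.82×170 + 5.79×18 + 55.50×4 + 18.01×64 = 772.56 + 309.4 + 104.22 + 222 + 1152.64 = 2560.82
ΣP(Q1 2014)Q(Q1 2014) = 2.77×333 + 1.68×170 + 4.56×18 + 48.82×4 + 15.04×64 = 922.41 + 285.6 + 82.08 + 195.28 + 962.56 = 2447.93
L = 2560.82 / 2447.93 × 100 = 104.6117
Paasche component (current-period weights):
ΣP(Q2 2014)Q(Q2 2014) = 2.32×274 + 1.82×158 + 5.79×20 + 55.50×3 + 18.01×55 = 635.68 + 287.56 + 115.8 + 166.5 + 990.55 = 2196.09
ΣP(Q1 2014)Q(Q2 2014) = 2.77×274 + 1.68×158 + 4.56×20 + 48.82×3 + 15.04×55 = 758.98 + 265.44 + 91.2 + 146.46 + 827.2 = 2089.28
P = 2196.09 / 2089.28 × 100 = 105.1123
Fisher = √(L × P) = √(104.6117 × 105.1123) = 104.8617

104.86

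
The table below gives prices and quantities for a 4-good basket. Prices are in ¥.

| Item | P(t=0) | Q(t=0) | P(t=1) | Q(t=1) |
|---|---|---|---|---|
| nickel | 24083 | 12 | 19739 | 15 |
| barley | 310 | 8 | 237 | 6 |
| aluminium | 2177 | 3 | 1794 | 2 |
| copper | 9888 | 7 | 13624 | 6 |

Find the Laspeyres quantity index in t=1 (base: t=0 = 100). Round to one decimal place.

Laspeyres quantity index uses base-period prices as weights.
ΣP(t=0)·Q(t=1) = 24083×15 + 310×6 + 2177×2 + 9888×6 = 361245 + 1860 + 4354 + 59328 = 426787
ΣP(t=0)·Q(t=0) = 24083×12 + 310×8 + 2177×3 + 9888×7 = 288996 + 2480 + 6531 + 69216 = 367223
Index = 426787 / 367223 × 100 = 116.2201

116.2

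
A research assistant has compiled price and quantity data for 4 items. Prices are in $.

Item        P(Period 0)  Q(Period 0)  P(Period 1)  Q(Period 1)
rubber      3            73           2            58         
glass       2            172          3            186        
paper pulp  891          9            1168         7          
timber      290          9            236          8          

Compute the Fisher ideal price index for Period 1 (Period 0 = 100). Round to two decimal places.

Laspeyres component (base-period weights):
ΣP(Period 1)Q(Period 0) = 2×73 + 3×172 + 1168×9 + 236×9 = 146 + 516 + 10512 + 2124 = 13298
ΣP(Period 0)Q(Period 0) = 3×73 + 2×172 + 891×9 + 290×9 = 219 + 344 + 8019 + 2610 = 11192
L = 13298 / 11192 × 100 = 118.8170
Paasche component (current-period weights):
ΣP(Period 1)Q(Period 1) = 2×58 + 3×186 + 1168×7 + 236×8 = 116 + 558 + 8176 + 1888 = 10738
ΣP(Period 0)Q(Period 1) = 3×58 + 2×186 + 891×7 + 290×8 = 174 + 372 + 6237 + 2320 = 9103
P = 10738 / 9103 × 100 = 117.9611
Fisher = √(L × P) = √(118.8170 × 117.9611) = 118.3883

118.39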